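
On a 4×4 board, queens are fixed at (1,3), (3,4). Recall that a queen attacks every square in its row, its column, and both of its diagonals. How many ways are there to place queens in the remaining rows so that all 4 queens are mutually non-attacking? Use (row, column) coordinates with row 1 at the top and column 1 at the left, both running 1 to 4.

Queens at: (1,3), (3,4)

Branch on row 2: col 1 → 1.
Sum: 1 = 1.

1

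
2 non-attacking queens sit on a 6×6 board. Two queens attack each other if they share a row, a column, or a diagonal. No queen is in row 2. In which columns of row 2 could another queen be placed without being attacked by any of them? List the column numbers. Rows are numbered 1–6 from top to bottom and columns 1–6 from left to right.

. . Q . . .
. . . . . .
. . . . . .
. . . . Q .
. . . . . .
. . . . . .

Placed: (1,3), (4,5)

(1,3) attacks row 2 at column 3 and diagonals 2, 4.
(4,5) attacks row 2 at column 5 and diagonals 3.
Attacked columns: {2, 3, 4, 5}. Safe: {1, 6}.

columns 1, 6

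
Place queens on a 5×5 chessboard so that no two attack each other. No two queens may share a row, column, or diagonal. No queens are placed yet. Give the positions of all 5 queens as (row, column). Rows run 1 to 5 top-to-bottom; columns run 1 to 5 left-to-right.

(1,4) (2,1) (3,3) (4,5) (5,2)

Row 1: Safe: 1, 2, 3, 4, 5. Place at column 4.
Row 2: attacked by (1,4)→{3,4,5}. Safe: 1, 2. Place at column 1.
Row 3: attacked by (1,4)→{2,4}; (2,1)→{1,2}. Safe: 3, 5. Place at column 3.
Row 4: attacked by (1,4)→{1,4}; (2,1)→{1,3}; (3,3)→{2,3,4}. Safe: 5. Place at column 5.
Row 5: attacked by (1,4)→{4}; (2,1)→{1,4}; (3,3)→{1,3,5}; (4,5)→{4,5}. Safe: 2. Place at column 2.
Columns [4, 1, 3, 5, 2], r−c [-3, 1, 0, -1, 3], r+c [5, 3, 6, 9, 7] are all distinct, so no two queens attack.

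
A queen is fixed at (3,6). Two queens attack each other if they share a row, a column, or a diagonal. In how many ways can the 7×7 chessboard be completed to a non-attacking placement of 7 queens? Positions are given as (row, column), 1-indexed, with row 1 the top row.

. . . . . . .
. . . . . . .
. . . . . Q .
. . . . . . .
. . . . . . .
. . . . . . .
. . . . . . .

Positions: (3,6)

Branch on row 1: col 1 → 0; col 2 → 1; col 3 → 2; col 5 → 2; col 7 → 1.
Sum: 0 + 1 + 2 + 2 + 1 = 6.

6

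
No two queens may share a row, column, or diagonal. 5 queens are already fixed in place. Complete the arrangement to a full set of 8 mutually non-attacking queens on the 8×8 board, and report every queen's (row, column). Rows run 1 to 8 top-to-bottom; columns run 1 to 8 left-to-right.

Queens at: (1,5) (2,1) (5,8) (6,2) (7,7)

Row 3: attacked by (1,5)→{3,5,7}; (2,1)→{1,2}; (5,8)→{6,8}; (6,2)→{2,5}; (7,7)→{3,7}. Safe: 4. Place at column 4.
Row 4: attacked by (1,5)→{2,5,8}; (2,1)→{1,3}; (3,4)→{3,4,5}; (5,8)→{7,8}; (6,2)→{2,4}; (7,7)→{4,7}. Safe: 6. Place at column 6.
Row 8: attacked by (1,5)→{5}; (2,1)→{1,7}; (3,4)→{4}; (4,6)→{2,6}; (5,8)→{5,8}; (6,2)→{2,4}; (7,7)→{6,7,8}. Safe: 3. Place at column 3.
Columns [5, 1, 4, 6, 8, 2, 7, 3], r−c [-4, 1, -1, -2, -3, 4, 0, 5], r+c [6, 3, 7, 10, 13, 8, 14, 11] are all distinct, so no two queens attack.

(1,5) (2,1) (3,4) (4,6) (5,8) (6,2) (7,7) (8,3)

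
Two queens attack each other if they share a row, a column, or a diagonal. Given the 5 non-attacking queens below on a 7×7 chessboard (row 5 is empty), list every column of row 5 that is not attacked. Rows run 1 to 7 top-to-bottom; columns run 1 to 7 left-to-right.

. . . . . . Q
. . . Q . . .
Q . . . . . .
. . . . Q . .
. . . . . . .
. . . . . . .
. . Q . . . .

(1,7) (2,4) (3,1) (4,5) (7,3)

columns 2

(1,7) attacks row 5 at column 7 and diagonals 3.
(2,4) attacks row 5 at column 4 and diagonals 1, 7.
(3,1) attacks row 5 at column 1 and diagonals 3.
(4,5) attacks row 5 at column 5 and diagonals 4, 6.
(7,3) attacks row 5 at column 3 and diagonals 1, 5.
Attacked columns: {1, 3, 4, 5, 6, 7}. Safe: {2}.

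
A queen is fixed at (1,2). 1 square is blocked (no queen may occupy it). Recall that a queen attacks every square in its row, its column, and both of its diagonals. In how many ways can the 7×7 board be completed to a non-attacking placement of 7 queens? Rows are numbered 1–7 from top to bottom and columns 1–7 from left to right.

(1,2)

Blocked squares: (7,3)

Branch on row 2: col 4 → 2; col 5 → 3; col 6 → 1; col 7 → 1.
Sum: 2 + 3 + 1 + 1 = 7.

7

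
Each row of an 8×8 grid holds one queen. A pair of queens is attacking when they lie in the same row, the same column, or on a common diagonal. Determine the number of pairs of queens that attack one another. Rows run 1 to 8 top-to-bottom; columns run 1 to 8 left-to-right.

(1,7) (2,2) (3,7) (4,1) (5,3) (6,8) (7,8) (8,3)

Same column: (1,7)–(3,7) (column 7); (5,3)–(8,3) (column 3); (6,8)–(7,8) (column 8).
Same diagonal: (1,7)–(5,3) (|1−5| = |7−3| = 4).
Total attacking pairs: 4.

4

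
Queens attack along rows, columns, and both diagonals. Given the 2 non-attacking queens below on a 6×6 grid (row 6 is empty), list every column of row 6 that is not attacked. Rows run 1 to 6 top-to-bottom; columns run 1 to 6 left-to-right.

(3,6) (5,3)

columns 1, 5

(3,6) attacks row 6 at column 6 and diagonals 3.
(5,3) attacks row 6 at column 3 and diagonals 2, 4.
Attacked columns: {2, 3, 4, 6}. Safe: {1, 5}.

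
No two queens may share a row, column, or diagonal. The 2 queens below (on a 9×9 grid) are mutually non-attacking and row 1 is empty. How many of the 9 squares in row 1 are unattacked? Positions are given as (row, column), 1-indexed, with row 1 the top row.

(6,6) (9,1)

6

(6,6) attacks row 1 at column 6 and diagonals 1.
(9,1) attacks row 1 at column 1 and diagonals 9.
Attacked columns: {1, 6, 9}. Safe: {2, 3, 4, 5, 7, 8}.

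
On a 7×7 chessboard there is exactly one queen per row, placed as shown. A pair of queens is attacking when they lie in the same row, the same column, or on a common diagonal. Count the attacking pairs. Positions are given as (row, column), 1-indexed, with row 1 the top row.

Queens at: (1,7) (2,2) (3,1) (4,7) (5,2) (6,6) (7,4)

6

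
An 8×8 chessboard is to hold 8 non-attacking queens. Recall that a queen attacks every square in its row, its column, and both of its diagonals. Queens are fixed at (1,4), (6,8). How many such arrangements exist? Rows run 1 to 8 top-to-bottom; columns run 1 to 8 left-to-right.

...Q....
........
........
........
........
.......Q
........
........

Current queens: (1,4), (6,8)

Branch on row 2: col 1 → 0; col 2 → 3; col 6 → 1; col 7 → 0.
Sum: 0 + 3 + 1 + 0 = 4.

4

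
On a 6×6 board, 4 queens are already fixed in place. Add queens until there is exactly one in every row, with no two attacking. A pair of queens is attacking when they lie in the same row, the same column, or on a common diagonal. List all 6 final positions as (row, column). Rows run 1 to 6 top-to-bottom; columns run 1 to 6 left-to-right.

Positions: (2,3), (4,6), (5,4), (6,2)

Row 1: attacked by (2,3)→{2,3,4}; (4,6)→{3,6}; (5,4)→{4}; (6,2)→{2}. Safe: 1, 5. Place at column 5.
Row 3: attacked by (1,5)→{3,5}; (2,3)→{2,3,4}; (4,6)→{5,6}; (5,4)→{2,4,6}; (6,2)→{2,5}. Safe: 1. Place at column 1.
Columns [5, 3, 1, 6, 4, 2], r−c [-4, -1, 2, -2, 1, 4], r+c [6, 5, 4, 10, 9, 8] are all distinct, so no two queens attack.

(1,5) (2,3) (3,1) (4,6) (5,4) (6,2)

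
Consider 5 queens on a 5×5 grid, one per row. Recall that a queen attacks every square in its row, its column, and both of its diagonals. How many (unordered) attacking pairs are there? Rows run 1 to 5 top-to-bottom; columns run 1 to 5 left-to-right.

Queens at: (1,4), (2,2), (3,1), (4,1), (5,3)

4

Same column: (3,1)–(4,1) (column 1).
Same diagonal: (1,4)–(4,1) (|1−4| = |4−1| = 3); (2,2)–(3,1) (|2−3| = |2−1| = 1); (3,1)–(5,3) (|3−5| = |1−3| = 2).
Total attacking pairs: 4.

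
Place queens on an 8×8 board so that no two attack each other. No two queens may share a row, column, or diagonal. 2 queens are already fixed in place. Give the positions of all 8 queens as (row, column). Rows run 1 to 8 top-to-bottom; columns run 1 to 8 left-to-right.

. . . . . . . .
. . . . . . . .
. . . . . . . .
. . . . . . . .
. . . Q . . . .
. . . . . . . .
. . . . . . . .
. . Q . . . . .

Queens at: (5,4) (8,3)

(1,6) (2,2) (3,7) (4,1) (5,4) (6,8) (7,5) (8,3)

Row 1: attacked by (5,4)→{4,8}; (8,3)→{3}. Safe: 1, 2, 5, 6, 7. Place at column 6.
Row 2: attacked by (1,6)→{5,6,7}; (5,4)→{1,4,7}; (8,3)→{3}. Safe: 2, 8. Place at column 2.
Row 3: attacked by (1,6)→{4,6,8}; (2,2)→{1,2,3}; (5,4)→{2,4,6}; (8,3)→{3,8}. Safe: 5, 7. Place at column 7.
Row 4: attacked by (1,6)→{3,6}; (2,2)→{2,4}; (3,7)→{6,7,8}; (5,4)→{3,4,5}; (8,3)→{3,7}. Safe: 1. Place at column 1.
Row 6: attacked by (1,6)→{1,6}; (2,2)→{2,6}; (3,7)→{4,7}; (4,1)→{1,3}; (5,4)→{3,4,5}; (8,3)→{1,3,5}. Safe: 8. Place at column 8.
Row 7: attacked by (1,6)→{6}; (2,2)→{2,7}; (3,7)→{3,7}; (4,1)→{1,4}; (5,4)→{2,4,6}; (6,8)→{7,8}; (8,3)→{2,3,4}. Safe: 5. Place at column 5.
Columns [6, 2, 7, 1, 4, 8, 5, 3], r−c [-5, 0, -4, 3, 1, -2, 2, 5], r+c [7, 4, 10, 5, 9, 14, 12, 11] are all distinct, so no two queens attack.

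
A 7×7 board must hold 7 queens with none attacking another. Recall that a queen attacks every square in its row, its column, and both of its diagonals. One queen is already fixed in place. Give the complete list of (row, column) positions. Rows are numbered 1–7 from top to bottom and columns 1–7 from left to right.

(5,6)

(1,4) (2,7) (3,5) (4,2) (5,6) (6,1) (7,3)

Row 1: attacked by (5,6)→{2,6}. Safe: 1, 3, 4, 5, 7. Place at column 4.
Row 2: attacked by (1,4)→{3,4,5}; (5,6)→{3,6}. Safe: 1, 2, 7. Place at column 7.
Row 3: attacked by (1,4)→{2,4,6}; (2,7)→{6,7}; (5,6)→{4,6}. Safe: 1, 3, 5. Place at column 5.
Row 4: attacked by (1,4)→{1,4,7}; (2,7)→{5,7}; (3,5)→{4,5,6}; (5,6)→{5,6,7}. Safe: 2, 3. Place at column 2.
Row 6: attacked by (1,4)→{4}; (2,7)→{3,7}; (3,5)→{2,5}; (4,2)→{2,4}; (5,6)→{5,6,7}. Safe: 1. Place at column 1.
Row 7: attacked by (1,4)→{4}; (2,7)→{2,7}; (3,5)→{1,5}; (4,2)→{2,5}; (5,6)→{4,6}; (6,1)→{1,2}. Safe: 3. Place at column 3.
Columns [4, 7, 5, 2, 6, 1, 3], r−c [-3, -5, -2, 2, -1, 5, 4], r+c [5, 9, 8, 6, 11, 7, 10] are all distinct, so no two queens attack.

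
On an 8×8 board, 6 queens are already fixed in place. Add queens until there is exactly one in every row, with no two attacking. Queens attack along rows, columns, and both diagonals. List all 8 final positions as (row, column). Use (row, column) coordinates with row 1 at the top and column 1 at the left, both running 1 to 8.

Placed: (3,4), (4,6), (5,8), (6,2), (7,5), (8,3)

(1,1) (2,7) (3,4) (4,6) (5,8) (6,2) (7,5) (8,3)

Row 1: attacked by (3,4)→{2,4,6}; (4,6)→{3,6}; (5,8)→{4,8}; (6,2)→{2,7}; (7,5)→{5}; (8,3)→{3}. Safe: 1. Place at column 1.
Row 2: attacked by (1,1)→{1,2}; (3,4)→{3,4,5}; (4,6)→{4,6,8}; (5,8)→{5,8}; (6,2)→{2,6}; (7,5)→{5}; (8,3)→{3}. Safe: 7. Place at column 7.
Columns [1, 7, 4, 6, 8, 2, 5, 3], r−c [0, -5, -1, -2, -3, 4, 2, 5], r+c [2, 9, 7, 10, 13, 8, 12, 11] are all distinct, so no two queens attack.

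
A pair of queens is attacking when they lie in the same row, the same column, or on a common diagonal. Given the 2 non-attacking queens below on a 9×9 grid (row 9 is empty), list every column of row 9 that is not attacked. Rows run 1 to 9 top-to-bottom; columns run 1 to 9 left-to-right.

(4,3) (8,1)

columns 4, 5, 6, 7, 9

(4,3) attacks row 9 at column 3 and diagonals 8.
(8,1) attacks row 9 at column 1 and diagonals 2.
Attacked columns: {1, 2, 3, 8}. Safe: {4, 5, 6, 7, 9}.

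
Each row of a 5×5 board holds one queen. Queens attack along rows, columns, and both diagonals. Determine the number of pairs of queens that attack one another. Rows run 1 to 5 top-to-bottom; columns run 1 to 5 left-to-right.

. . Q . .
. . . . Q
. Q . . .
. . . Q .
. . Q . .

2

Same column: (1,3)–(5,3) (column 3).
Same diagonal: (4,4)–(5,3) (|4−5| = |4−3| = 1).
Total attacking pairs: 2.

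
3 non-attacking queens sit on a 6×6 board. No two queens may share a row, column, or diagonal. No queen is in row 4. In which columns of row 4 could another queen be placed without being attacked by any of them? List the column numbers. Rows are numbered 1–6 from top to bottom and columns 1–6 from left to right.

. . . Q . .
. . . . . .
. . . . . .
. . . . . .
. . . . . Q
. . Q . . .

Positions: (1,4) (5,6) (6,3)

columns 2

(1,4) attacks row 4 at column 4 and diagonals 1.
(5,6) attacks row 4 at column 6 and diagonals 5.
(6,3) attacks row 4 at column 3 and diagonals 1, 5.
Attacked columns: {1, 3, 4, 5, 6}. Safe: {2}.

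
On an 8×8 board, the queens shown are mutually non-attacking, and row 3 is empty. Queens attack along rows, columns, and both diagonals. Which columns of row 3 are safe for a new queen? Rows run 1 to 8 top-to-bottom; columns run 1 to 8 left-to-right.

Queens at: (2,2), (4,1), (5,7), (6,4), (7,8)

columns 6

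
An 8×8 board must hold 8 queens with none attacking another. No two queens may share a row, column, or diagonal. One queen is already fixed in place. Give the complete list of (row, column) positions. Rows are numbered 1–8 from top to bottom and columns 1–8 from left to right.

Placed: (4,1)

(1,2) (2,8) (3,6) (4,1) (5,3) (6,5) (7,7) (8,4)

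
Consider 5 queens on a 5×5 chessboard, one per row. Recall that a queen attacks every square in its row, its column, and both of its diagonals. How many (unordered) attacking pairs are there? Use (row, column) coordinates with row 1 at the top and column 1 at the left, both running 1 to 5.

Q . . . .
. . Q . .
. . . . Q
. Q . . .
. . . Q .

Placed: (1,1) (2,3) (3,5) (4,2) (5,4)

All columns are distinct and no two queens satisfy |Δrow| = |Δcol|, so no pair attacks.

0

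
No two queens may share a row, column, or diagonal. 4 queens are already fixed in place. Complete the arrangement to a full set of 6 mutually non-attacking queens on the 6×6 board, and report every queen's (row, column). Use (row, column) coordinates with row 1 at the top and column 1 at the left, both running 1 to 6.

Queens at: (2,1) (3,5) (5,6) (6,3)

(1,4) (2,1) (3,5) (4,2) (5,6) (6,3)

Row 1: attacked by (2,1)→{1,2}; (3,5)→{3,5}; (5,6)→{2,6}; (6,3)→{3}. Safe: 4. Place at column 4.
Row 4: attacked by (1,4)→{1,4}; (2,1)→{1,3}; (3,5)→{4,5,6}; (5,6)→{5,6}; (6,3)→{1,3,5}. Safe: 2. Place at column 2.
Columns [4, 1, 5, 2, 6, 3], r−c [-3, 1, -2, 2, -1, 3], r+c [5, 3, 8, 6, 11, 9] are all distinct, so no two queens attack.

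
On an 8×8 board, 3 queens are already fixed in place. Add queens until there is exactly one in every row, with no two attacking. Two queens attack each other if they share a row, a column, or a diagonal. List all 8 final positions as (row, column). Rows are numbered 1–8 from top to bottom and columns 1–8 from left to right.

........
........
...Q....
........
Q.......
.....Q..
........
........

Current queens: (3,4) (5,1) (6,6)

Row 1: attacked by (3,4)→{2,4,6}; (5,1)→{1,5}; (6,6)→{1,6}. Safe: 3, 7, 8. Place at column 3.
Row 2: attacked by (1,3)→{2,3,4}; (3,4)→{3,4,5}; (5,1)→{1,4}; (6,6)→{2,6}. Safe: 7, 8. Place at column 8.
Row 4: attacked by (1,3)→{3,6}; (2,8)→{6,8}; (3,4)→{3,4,5}; (5,1)→{1,2}; (6,6)→{4,6,8}. Safe: 7. Place at column 7.
Row 7: attacked by (1,3)→{3}; (2,8)→{3,8}; (3,4)→{4,8}; (4,7)→{4,7}; (5,1)→{1,3}; (6,6)→{5,6,7}. Safe: 2. Place at column 2.
Row 8: attacked by (1,3)→{3}; (2,8)→{2,8}; (3,4)→{4}; (4,7)→{3,7}; (5,1)→{1,4}; (6,6)→{4,6,8}; (7,2)→{1,2,3}. Safe: 5. Place at column 5.
Columns [3, 8, 4, 7, 1, 6, 2, 5], r−c [-2, -6, -1, -3, 4, 0, 5, 3], r+c [4, 10, 7, 11, 6, 12, 9, 13] are all distinct, so no two queens attack.

(1,3) (2,8) (3,4) (4,7) (5,1) (6,6) (7,2) (8,5)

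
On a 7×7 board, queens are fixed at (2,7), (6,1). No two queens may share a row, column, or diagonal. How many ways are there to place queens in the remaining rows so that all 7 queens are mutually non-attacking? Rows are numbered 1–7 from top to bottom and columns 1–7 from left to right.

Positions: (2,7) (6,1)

Branch on row 1: col 2 → 0; col 3 → 1; col 4 → 1; col 5 → 2.
Sum: 0 + 1 + 1 + 2 = 4.

4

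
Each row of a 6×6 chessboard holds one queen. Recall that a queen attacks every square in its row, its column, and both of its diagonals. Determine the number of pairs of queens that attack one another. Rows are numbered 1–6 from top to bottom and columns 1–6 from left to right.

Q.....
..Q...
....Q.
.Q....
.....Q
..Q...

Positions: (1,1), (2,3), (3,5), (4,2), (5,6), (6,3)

2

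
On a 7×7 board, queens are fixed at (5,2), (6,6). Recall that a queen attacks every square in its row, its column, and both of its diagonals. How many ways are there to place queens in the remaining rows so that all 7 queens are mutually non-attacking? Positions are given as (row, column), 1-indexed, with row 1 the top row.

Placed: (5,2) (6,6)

1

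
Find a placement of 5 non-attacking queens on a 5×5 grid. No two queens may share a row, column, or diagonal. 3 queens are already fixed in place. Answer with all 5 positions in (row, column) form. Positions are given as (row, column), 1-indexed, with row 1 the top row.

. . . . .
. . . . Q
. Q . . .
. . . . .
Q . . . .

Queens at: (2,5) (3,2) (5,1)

(1,3) (2,5) (3,2) (4,4) (5,1)

Row 1: attacked by (2,5)→{4,5}; (3,2)→{2,4}; (5,1)→{1,5}. Safe: 3. Place at column 3.
Row 4: attacked by (1,3)→{3}; (2,5)→{3,5}; (3,2)→{1,2,3}; (5,1)→{1,2}. Safe: 4. Place at column 4.
Columns [3, 5, 2, 4, 1], r−c [-2, -3, 1, 0, 4], r+c [4, 7, 5, 8, 6] are all distinct, so no two queens attack.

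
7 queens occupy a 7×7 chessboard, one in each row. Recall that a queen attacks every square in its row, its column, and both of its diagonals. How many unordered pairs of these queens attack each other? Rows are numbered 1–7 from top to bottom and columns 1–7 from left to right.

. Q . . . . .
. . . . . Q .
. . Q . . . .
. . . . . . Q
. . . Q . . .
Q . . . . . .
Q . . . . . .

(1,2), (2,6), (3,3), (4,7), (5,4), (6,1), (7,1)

2

Same column: (6,1)–(7,1) (column 1).
Same diagonal: (2,6)–(7,1) (|2−7| = |6−1| = 5).
Total attacking pairs: 2.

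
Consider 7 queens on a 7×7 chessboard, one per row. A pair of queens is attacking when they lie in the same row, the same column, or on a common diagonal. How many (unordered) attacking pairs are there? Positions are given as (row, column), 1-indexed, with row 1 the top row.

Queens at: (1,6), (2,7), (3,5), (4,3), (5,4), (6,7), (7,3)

Same column: (2,7)–(6,7) (column 7); (4,3)–(7,3) (column 3).
Same diagonal: (1,6)–(2,7) (|1−2| = |6−7| = 1); (1,6)–(4,3) (|1−4| = |6−3| = 3); (2,7)–(5,4) (|2−5| = |7−4| = 3); (4,3)–(5,4) (|4−5| = |3−4| = 1).
Total attacking pairs: 6.

6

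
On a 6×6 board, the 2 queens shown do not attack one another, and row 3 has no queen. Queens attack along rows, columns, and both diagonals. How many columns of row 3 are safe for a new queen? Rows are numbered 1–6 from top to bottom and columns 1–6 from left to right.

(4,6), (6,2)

(4,6) attacks row 3 at column 6 and diagonals 5.
(6,2) attacks row 3 at column 2 and diagonals 5.
Attacked columns: {2, 5, 6}. Safe: {1, 3, 4}.

3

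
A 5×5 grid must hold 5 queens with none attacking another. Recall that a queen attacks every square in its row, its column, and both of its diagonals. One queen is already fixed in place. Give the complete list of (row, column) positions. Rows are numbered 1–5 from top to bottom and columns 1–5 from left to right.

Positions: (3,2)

(1,3) (2,5) (3,2) (4,4) (5,1)

Row 1: attacked by (3,2)→{2,4}. Safe: 1, 3, 5. Place at column 3.
Row 2: attacked by (1,3)→{2,3,4}; (3,2)→{1,2,3}. Safe: 5. Place at column 5.
Row 4: attacked by (1,3)→{3}; (2,5)→{3,5}; (3,2)→{1,2,3}. Safe: 4. Place at column 4.
Row 5: attacked by (1,3)→{3}; (2,5)→{2,5}; (3,2)→{2,4}; (4,4)→{3,4,5}. Safe: 1. Place at column 1.
Columns [3, 5, 2, 4, 1], r−c [-2, -3, 1, 0, 4], r+c [4, 7, 5, 8, 6] are all distinct, so no two queens attack.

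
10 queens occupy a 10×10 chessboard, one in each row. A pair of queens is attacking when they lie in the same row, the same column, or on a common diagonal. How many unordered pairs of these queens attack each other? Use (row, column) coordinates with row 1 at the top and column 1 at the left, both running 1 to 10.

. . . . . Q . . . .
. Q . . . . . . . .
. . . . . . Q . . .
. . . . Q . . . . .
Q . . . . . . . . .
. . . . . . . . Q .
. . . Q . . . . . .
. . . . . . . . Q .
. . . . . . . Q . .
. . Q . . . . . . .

3

Same column: (6,9)–(8,9) (column 9).
Same diagonal: (4,5)–(8,9) (|4−8| = |5−9| = 4); (8,9)–(9,8) (|8−9| = |9−8| = 1).
Total attacking pairs: 3.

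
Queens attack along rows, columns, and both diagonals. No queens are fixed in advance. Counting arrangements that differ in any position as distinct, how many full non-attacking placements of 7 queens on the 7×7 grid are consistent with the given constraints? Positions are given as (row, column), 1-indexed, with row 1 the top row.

Branch on row 1: col 1 → 4; col 2 → 7; col 3 → 6; col 4 → 6; col 5 → 6; col 6 → 7; col 7 → 4.
Sum: 4 + 7 + 6 + 6 + 6 + 7 + 4 = 40.
(This is the classic 7-queens count.)

40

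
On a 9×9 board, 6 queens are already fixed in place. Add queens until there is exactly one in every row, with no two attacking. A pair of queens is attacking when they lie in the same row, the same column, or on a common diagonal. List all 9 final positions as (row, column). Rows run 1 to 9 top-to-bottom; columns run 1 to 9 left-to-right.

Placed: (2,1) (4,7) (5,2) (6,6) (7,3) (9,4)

(1,8) (2,1) (3,5) (4,7) (5,2) (6,6) (7,3) (8,9) (9,4)

Row 1: attacked by (2,1)→{1,2}; (4,7)→{4,7}; (5,2)→{2,6}; (6,6)→{1,6}; (7,3)→{3,9}; (9,4)→{4}. Safe: 5, 8. Place at column 8.
Row 3: attacked by (1,8)→{6,8}; (2,1)→{1,2}; (4,7)→{6,7,8}; (5,2)→{2,4}; (6,6)→{3,6,9}; (7,3)→{3,7}; (9,4)→{4}. Safe: 5. Place at column 5.
Row 8: attacked by (1,8)→{1,8}; (2,1)→{1,7}; (3,5)→{5}; (4,7)→{3,7}; (5,2)→{2,5}; (6,6)→{4,6,8}; (7,3)→{2,3,4}; (9,4)→{3,4,5}. Safe: 9. Place at column 9.
Columns [8, 1, 5, 7, 2, 6, 3, 9, 4], r−c [-7, 1, -2, -3, 3, 0, 4, -1, 5], r+c [9, 3, 8, 11, 7, 12, 10, 17, 13] are all distinct, so no two queens attack.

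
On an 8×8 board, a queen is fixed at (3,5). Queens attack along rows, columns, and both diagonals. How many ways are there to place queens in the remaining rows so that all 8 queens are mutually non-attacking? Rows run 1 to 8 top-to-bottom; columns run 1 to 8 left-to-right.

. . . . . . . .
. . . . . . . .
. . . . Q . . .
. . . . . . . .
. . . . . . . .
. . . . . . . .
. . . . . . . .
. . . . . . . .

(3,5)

12

Branch on row 1: col 1 → 1; col 2 → 1; col 4 → 6; col 6 → 3; col 8 → 1.
Sum: 1 + 1 + 6 + 3 + 1 = 12.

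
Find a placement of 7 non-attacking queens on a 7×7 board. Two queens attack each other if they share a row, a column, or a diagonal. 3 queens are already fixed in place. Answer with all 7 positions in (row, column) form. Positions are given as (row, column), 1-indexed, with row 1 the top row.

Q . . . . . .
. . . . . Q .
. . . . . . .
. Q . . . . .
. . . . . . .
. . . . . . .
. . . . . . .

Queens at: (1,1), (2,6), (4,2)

(1,1) (2,6) (3,4) (4,2) (5,7) (6,5) (7,3)

Row 3: attacked by (1,1)→{1,3}; (2,6)→{5,6,7}; (4,2)→{1,2,3}. Safe: 4. Place at column 4.
Row 5: attacked by (1,1)→{1,5}; (2,6)→{3,6}; (3,4)→{2,4,6}; (4,2)→{1,2,3}. Safe: 7. Place at column 7.
Row 6: attacked by (1,1)→{1,6}; (2,6)→{2,6}; (3,4)→{1,4,7}; (4,2)→{2,4}; (5,7)→{6,7}. Safe: 3, 5. Place at column 5.
Row 7: attacked by (1,1)→{1,7}; (2,6)→{1,6}; (3,4)→{4}; (4,2)→{2,5}; (5,7)→{5,7}; (6,5)→{4,5,6}. Safe: 3. Place at column 3.
Columns [1, 6, 4, 2, 7, 5, 3], r−c [0, -4, -1, 2, -2, 1, 4], r+c [2, 8, 7, 6, 12, 11, 10] are all distinct, so no two queens attack.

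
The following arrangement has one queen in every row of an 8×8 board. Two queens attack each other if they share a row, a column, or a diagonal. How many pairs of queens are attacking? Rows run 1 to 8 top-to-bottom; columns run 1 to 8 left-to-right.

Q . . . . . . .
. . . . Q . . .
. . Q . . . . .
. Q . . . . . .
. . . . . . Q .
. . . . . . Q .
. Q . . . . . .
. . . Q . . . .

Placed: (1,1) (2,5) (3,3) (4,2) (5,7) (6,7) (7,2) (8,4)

Same column: (4,2)–(7,2) (column 2); (5,7)–(6,7) (column 7).
Same diagonal: (1,1)–(3,3) (|1−3| = |1−3| = 2); (3,3)–(4,2) (|3−4| = |3−2| = 1); (5,7)–(8,4) (|5−8| = |7−4| = 3).
Total attacking pairs: 5.

5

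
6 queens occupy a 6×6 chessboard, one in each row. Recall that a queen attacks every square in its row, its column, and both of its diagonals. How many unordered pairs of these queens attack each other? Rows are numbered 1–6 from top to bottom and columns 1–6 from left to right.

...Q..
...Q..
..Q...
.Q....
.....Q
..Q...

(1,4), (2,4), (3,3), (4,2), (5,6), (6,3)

5

Same column: (1,4)–(2,4) (column 4); (3,3)–(6,3) (column 3).
Same diagonal: (2,4)–(3,3) (|2−3| = |4−3| = 1); (2,4)–(4,2) (|2−4| = |4−2| = 2); (3,3)–(4,2) (|3−4| = |3−2| = 1).
Total attacking pairs: 5.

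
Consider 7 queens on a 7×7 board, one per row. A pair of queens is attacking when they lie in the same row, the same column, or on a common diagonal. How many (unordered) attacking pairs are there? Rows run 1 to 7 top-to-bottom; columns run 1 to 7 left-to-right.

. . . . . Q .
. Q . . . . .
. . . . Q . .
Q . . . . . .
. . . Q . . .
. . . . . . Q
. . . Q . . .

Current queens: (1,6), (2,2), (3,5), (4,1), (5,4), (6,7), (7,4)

Same column: (5,4)–(7,4) (column 4).
Same diagonal: (4,1)–(7,4) (|4−7| = |1−4| = 3).
Total attacking pairs: 2.

2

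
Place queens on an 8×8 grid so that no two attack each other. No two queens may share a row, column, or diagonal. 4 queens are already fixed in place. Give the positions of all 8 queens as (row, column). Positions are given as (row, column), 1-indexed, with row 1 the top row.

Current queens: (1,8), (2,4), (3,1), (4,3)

(1,8) (2,4) (3,1) (4,3) (5,6) (6,2) (7,7) (8,5)

Row 5: attacked by (1,8)→{4,8}; (2,4)→{1,4,7}; (3,1)→{1,3}; (4,3)→{2,3,4}. Safe: 5, 6. Place at column 6.
Row 6: attacked by (1,8)→{3,8}; (2,4)→{4,8}; (3,1)→{1,4}; (4,3)→{1,3,5}; (5,6)→{5,6,7}. Safe: 2. Place at column 2.
Row 7: attacked by (1,8)→{2,8}; (2,4)→{4}; (3,1)→{1,5}; (4,3)→{3,6}; (5,6)→{4,6,8}; (6,2)→{1,2,3}. Safe: 7. Place at column 7.
Row 8: attacked by (1,8)→{1,8}; (2,4)→{4}; (3,1)→{1,6}; (4,3)→{3,7}; (5,6)→{3,6}; (6,2)→{2,4}; (7,7)→{6,7,8}. Safe: 5. Place at column 5.
Columns [8, 4, 1, 3, 6, 2, 7, 5], r−c [-7, -2, 2, 1, -1, 4, 0, 3], r+c [9, 6, 4, 7, 11, 8, 14, 13] are all distinct, so no two queens attack.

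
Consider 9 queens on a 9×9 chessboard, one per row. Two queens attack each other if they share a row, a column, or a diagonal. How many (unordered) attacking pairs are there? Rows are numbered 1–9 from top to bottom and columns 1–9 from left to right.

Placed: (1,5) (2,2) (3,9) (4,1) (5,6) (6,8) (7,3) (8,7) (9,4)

All columns are distinct and no two queens satisfy |Δrow| = |Δcol|, so no pair attacks.

0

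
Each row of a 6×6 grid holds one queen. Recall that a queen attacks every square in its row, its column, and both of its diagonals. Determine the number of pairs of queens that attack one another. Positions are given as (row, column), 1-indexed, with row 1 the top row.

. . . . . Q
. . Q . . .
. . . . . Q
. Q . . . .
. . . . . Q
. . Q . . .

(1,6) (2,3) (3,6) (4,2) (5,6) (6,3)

Same column: (1,6)–(3,6) (column 6); (1,6)–(5,6) (column 6); (2,3)–(6,3) (column 3); (3,6)–(5,6) (column 6).
Same diagonal: (2,3)–(5,6) (|2−5| = |3−6| = 3); (3,6)–(6,3) (|3−6| = |6−3| = 3).
Total attacking pairs: 6.

6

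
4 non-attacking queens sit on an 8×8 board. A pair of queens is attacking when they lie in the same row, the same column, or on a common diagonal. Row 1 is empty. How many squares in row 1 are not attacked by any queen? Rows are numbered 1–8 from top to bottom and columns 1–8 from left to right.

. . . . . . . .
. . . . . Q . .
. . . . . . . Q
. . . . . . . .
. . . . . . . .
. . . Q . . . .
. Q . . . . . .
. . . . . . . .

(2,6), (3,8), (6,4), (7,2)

(2,6) attacks row 1 at column 6 and diagonals 5, 7.
(3,8) attacks row 1 at column 8 and diagonals 6.
(6,4) attacks row 1 at column 4.
(7,2) attacks row 1 at column 2 and diagonals 8.
Attacked columns: {2, 4, 5, 6, 7, 8}. Safe: {1, 3}.

2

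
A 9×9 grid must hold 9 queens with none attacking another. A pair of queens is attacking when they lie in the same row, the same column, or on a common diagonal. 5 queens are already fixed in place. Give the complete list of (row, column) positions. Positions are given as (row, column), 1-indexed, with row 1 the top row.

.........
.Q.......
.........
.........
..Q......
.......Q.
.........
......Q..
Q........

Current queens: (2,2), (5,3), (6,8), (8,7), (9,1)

(1,6) (2,2) (3,9) (4,5) (5,3) (6,8) (7,4) (8,7) (9,1)

Row 1: attacked by (2,2)→{1,2,3}; (5,3)→{3,7}; (6,8)→{3,8}; (8,7)→{7}; (9,1)→{1,9}. Safe: 4, 5, 6. Place at column 6.
Row 3: attacked by (1,6)→{4,6,8}; (2,2)→{1,2,3}; (5,3)→{1,3,5}; (6,8)→{5,8}; (8,7)→{2,7}; (9,1)→{1,7}. Safe: 9. Place at column 9.
Row 4: attacked by (1,6)→{3,6,9}; (2,2)→{2,4}; (3,9)→{8,9}; (5,3)→{2,3,4}; (6,8)→{6,8}; (8,7)→{3,7}; (9,1)→{1,6}. Safe: 5. Place at column 5.
Row 7: attacked by (1,6)→{6}; (2,2)→{2,7}; (3,9)→{5,9}; (4,5)→{2,5,8}; (5,3)→{1,3,5}; (6,8)→{7,8,9}; (8,7)→{6,7,8}; (9,1)→{1,3}. Safe: 4. Place at column 4.
Columns [6, 2, 9, 5, 3, 8, 4, 7, 1], r−c [-5, 0, -6, -1, 2, -2, 3, 1, 8], r+c [7, 4, 12, 9, 8, 14, 11, 15, 10] are all distinct, so no two queens attack.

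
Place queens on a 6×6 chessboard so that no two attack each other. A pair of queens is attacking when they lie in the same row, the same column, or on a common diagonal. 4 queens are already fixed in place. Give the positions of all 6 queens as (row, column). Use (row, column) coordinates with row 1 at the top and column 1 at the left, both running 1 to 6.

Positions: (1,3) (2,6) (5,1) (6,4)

(1,3) (2,6) (3,2) (4,5) (5,1) (6,4)

Row 3: attacked by (1,3)→{1,3,5}; (2,6)→{5,6}; (5,1)→{1,3}; (6,4)→{1,4}. Safe: 2. Place at column 2.
Row 4: attacked by (1,3)→{3,6}; (2,6)→{4,6}; (3,2)→{1,2,3}; (5,1)→{1,2}; (6,4)→{2,4,6}. Safe: 5. Place at column 5.
Columns [3, 6, 2, 5, 1, 4], r−c [-2, -4, 1, -1, 4, 2], r+c [4, 8, 5, 9, 6, 10] are all distinct, so no two queens attack.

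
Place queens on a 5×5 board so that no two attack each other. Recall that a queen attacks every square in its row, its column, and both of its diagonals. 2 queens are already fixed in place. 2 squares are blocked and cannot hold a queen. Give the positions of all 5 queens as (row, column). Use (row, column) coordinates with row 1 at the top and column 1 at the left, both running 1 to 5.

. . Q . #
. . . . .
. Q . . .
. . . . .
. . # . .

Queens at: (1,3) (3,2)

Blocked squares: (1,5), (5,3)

(1,3) (2,5) (3,2) (4,4) (5,1)

Row 2: attacked by (1,3)→{2,3,4}; (3,2)→{1,2,3}. Safe: 5. Place at column 5.
Row 4: attacked by (1,3)→{3}; (2,5)→{3,5}; (3,2)→{1,2,3}. Safe: 4. Place at column 4.
Row 5: attacked by (1,3)→{3}; (2,5)→{2,5}; (3,2)→{2,4}; (4,4)→{3,4,5}. Blocked: 3. Safe: 1. Place at column 1.
Columns [3, 5, 2, 4, 1], r−c [-2, -3, 1, 0, 4], r+c [4, 7, 5, 8, 6] are all distinct, so no two queens attack.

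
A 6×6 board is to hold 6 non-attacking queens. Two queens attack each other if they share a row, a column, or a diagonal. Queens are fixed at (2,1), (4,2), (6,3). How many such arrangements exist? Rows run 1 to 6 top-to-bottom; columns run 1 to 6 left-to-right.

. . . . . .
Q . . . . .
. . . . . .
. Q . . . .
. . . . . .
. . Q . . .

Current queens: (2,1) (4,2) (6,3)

1

Branch on row 1: col 4 → 1; col 6 → 0.
Sum: 1 + 0 = 1.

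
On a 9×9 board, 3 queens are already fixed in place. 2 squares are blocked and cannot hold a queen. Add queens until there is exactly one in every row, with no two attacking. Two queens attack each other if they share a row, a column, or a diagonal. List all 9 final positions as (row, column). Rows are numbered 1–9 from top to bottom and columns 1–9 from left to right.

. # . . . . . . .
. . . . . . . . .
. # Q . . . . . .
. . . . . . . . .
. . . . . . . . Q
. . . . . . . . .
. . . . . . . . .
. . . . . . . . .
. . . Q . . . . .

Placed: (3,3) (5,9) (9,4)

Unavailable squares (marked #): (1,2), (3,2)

Row 1: attacked by (3,3)→{1,3,5}; (5,9)→{5,9}; (9,4)→{4}. Blocked: 2. Safe: 6, 7, 8. Place at column 6.
Row 2: attacked by (1,6)→{5,6,7}; (3,3)→{2,3,4}; (5,9)→{6,9}; (9,4)→{4}. Safe: 1, 8. Place at column 8.
Row 4: attacked by (1,6)→{3,6,9}; (2,8)→{6,8}; (3,3)→{2,3,4}; (5,9)→{8,9}; (9,4)→{4,9}. Safe: 1, 5, 7. Place at column 7.
Row 6: attacked by (1,6)→{1,6}; (2,8)→{4,8}; (3,3)→{3,6}; (4,7)→{5,7,9}; (5,9)→{8,9}; (9,4)→{1,4,7}. Safe: 2. Place at column 2.
Row 7: attacked by (1,6)→{6}; (2,8)→{3,8}; (3,3)→{3,7}; (4,7)→{4,7}; (5,9)→{7,9}; (6,2)→{1,2,3}; (9,4)→{2,4,6}. Safe: 5. Place at column 5.
Row 8: attacked by (1,6)→{6}; (2,8)→{2,8}; (3,3)→{3,8}; (4,7)→{3,7}; (5,9)→{6,9}; (6,2)→{2,4}; (7,5)→{4,5,6}; (9,4)→{3,4,5}. Safe: 1. Place at column 1.
Columns [6, 8, 3, 7, 9, 2, 5, 1, 4], r−c [-5, -6, 0, -3, -4, 4, 2, 7, 5], r+c [7, 10, 6, 11, 14, 8, 12, 9, 13] are all distinct, so no two queens attack.

(1,6) (2,8) (3,3) (4,7) (5,9) (6,2) (7,5) (8,1) (9,4)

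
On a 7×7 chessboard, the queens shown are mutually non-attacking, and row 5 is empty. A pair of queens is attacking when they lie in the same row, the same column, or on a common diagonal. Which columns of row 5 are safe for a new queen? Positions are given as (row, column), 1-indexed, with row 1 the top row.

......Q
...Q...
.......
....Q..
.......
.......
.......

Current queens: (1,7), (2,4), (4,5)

(1,7) attacks row 5 at column 7 and diagonals 3.
(2,4) attacks row 5 at column 4 and diagonals 1, 7.
(4,5) attacks row 5 at column 5 and diagonals 4, 6.
Attacked columns: {1, 3, 4, 5, 6, 7}. Safe: {2}.

columns 2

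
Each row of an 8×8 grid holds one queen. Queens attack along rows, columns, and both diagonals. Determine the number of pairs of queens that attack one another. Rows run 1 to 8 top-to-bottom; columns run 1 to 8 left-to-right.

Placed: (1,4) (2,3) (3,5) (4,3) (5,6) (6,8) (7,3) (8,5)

Same column: (2,3)–(4,3) (column 3); (2,3)–(7,3) (column 3); (3,5)–(8,5) (column 5); (4,3)–(7,3) (column 3).
Same diagonal: (1,4)–(2,3) (|1−2| = |4−3| = 1); (2,3)–(5,6) (|2−5| = |3−6| = 3); (3,5)–(6,8) (|3−6| = |5−8| = 3).
Total attacking pairs: 7.

7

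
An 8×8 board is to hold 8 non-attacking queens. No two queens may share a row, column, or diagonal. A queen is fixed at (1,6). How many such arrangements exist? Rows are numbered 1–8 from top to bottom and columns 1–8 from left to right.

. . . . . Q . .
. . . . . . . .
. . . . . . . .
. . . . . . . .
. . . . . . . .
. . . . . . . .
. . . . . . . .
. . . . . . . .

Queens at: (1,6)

16

Branch on row 2: col 1 → 1; col 2 → 2; col 3 → 8; col 4 → 4; col 8 → 1.
Sum: 1 + 2 + 8 + 4 + 1 = 16.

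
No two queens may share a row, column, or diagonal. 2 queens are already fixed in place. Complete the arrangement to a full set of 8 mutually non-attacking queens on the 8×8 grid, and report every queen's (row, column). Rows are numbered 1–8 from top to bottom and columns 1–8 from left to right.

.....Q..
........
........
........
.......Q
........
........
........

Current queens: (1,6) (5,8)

(1,6) (2,1) (3,5) (4,2) (5,8) (6,3) (7,7) (8,4)

Row 2: attacked by (1,6)→{5,6,7}; (5,8)→{5,8}. Safe: 1, 2, 3, 4. Place at column 1.
Row 3: attacked by (1,6)→{4,6,8}; (2,1)→{1,2}; (5,8)→{6,8}. Safe: 3, 5, 7. Place at column 5.
Row 4: attacked by (1,6)→{3,6}; (2,1)→{1,3}; (3,5)→{4,5,6}; (5,8)→{7,8}. Safe: 2. Place at column 2.
Row 6: attacked by (1,6)→{1,6}; (2,1)→{1,5}; (3,5)→{2,5,8}; (4,2)→{2,4}; (5,8)→{7,8}. Safe: 3. Place at column 3.
Row 7: attacked by (1,6)→{6}; (2,1)→{1,6}; (3,5)→{1,5}; (4,2)→{2,5}; (5,8)→{6,8}; (6,3)→{2,3,4}. Safe: 7. Place at column 7.
Row 8: attacked by (1,6)→{6}; (2,1)→{1,7}; (3,5)→{5}; (4,2)→{2,6}; (5,8)→{5,8}; (6,3)→{1,3,5}; (7,7)→{6,7,8}. Safe: 4. Place at column 4.
Columns [6, 1, 5, 2, 8, 3, 7, 4], r−c [-5, 1, -2, 2, -3, 3, 0, 4], r+c [7, 3, 8, 6, 13, 9, 14, 12] are all distinct, so no two queens attack.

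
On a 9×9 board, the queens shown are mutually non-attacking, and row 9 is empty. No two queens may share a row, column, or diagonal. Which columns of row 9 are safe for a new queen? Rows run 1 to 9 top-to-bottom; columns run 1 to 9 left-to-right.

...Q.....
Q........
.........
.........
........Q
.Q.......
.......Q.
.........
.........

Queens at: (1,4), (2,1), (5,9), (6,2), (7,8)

(1,4) attacks row 9 at column 4.
(2,1) attacks row 9 at column 1 and diagonals 8.
(5,9) attacks row 9 at column 9 and diagonals 5.
(6,2) attacks row 9 at column 2 and diagonals 5.
(7,8) attacks row 9 at column 8 and diagonals 6.
Attacked columns: {1, 2, 4, 5, 6, 8, 9}. Safe: {3, 7}.

columns 3, 7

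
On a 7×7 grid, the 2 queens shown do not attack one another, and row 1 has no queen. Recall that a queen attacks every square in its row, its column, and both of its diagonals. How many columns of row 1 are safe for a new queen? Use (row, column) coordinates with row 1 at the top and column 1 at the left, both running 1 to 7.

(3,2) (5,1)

3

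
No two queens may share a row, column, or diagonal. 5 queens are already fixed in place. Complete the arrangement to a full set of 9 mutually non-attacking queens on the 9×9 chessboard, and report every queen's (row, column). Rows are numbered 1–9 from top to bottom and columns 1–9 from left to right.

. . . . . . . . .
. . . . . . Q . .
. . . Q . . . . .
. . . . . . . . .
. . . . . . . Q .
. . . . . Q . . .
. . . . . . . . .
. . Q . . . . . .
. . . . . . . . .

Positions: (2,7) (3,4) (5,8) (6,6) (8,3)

(1,9) (2,7) (3,4) (4,2) (5,8) (6,6) (7,1) (8,3) (9,5)

Row 1: attacked by (2,7)→{6,7,8}; (3,4)→{2,4,6}; (5,8)→{4,8}; (6,6)→{1,6}; (8,3)→{3}. Safe: 5, 9. Place at column 9.
Row 4: attacked by (1,9)→{6,9}; (2,7)→{5,7,9}; (3,4)→{3,4,5}; (5,8)→{7,8,9}; (6,6)→{4,6,8}; (8,3)→{3,7}. Safe: 1, 2. Place at column 2.
Row 7: attacked by (1,9)→{3,9}; (2,7)→{2,7}; (3,4)→{4,8}; (4,2)→{2,5}; (5,8)→{6,8}; (6,6)→{5,6,7}; (8,3)→{2,3,4}. Safe: 1. Place at column 1.
Row 9: attacked by (1,9)→{1,9}; (2,7)→{7}; (3,4)→{4}; (4,2)→{2,7}; (5,8)→{4,8}; (6,6)→{3,6,9}; (7,1)→{1,3}; (8,3)→{2,3,4}. Safe: 5. Place at column 5.
Columns [9, 7, 4, 2, 8, 6, 1, 3, 5], r−c [-8, -5, -1, 2, -3, 0, 6, 5, 4], r+c [10, 9, 7, 6, 13, 12, 8, 11, 14] are all distinct, so no two queens attack.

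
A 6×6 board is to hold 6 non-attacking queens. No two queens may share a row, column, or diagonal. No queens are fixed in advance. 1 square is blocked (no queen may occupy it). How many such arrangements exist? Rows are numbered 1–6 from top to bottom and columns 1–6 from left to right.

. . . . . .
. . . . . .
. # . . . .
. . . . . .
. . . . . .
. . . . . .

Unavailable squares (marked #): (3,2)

3

Branch on row 1: col 1 → 0; col 2 → 1; col 3 → 0; col 4 → 1; col 5 → 1; col 6 → 0.
Sum: 0 + 1 + 0 + 1 + 1 + 0 = 3.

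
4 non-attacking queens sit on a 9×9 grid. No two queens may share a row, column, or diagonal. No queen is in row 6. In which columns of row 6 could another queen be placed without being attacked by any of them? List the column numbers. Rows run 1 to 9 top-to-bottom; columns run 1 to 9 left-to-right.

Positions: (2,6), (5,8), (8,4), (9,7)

(2,6) attacks row 6 at column 6 and diagonals 2.
(5,8) attacks row 6 at column 8 and diagonals 7, 9.
(8,4) attacks row 6 at column 4 and diagonals 2, 6.
(9,7) attacks row 6 at column 7 and diagonals 4.
Attacked columns: {2, 4, 6, 7, 8, 9}. Safe: {1, 3, 5}.

columns 1, 3, 5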